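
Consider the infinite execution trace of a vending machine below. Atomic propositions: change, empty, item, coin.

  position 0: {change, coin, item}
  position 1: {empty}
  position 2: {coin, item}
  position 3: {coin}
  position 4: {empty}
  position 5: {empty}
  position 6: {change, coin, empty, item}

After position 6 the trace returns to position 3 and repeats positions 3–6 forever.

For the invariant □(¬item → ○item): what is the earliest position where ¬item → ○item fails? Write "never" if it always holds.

Check ¬item → ○item at each position in order: 0 ✓, 1 ✓, 2 ✓.
At position 3 the labels are {coin} and the next position 4 has {empty}, so ¬item → ○item is false there. This is the first violation.

3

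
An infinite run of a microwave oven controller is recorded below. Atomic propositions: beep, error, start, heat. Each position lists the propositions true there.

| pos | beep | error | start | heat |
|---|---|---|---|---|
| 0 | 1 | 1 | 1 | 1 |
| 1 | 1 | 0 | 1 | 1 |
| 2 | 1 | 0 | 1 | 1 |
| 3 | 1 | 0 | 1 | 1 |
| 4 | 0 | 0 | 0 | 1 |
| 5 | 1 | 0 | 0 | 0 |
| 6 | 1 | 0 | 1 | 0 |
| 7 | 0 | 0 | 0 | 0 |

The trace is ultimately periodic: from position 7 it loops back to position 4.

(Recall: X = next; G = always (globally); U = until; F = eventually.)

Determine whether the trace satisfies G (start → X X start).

Violated

start → X X start must hold at every position from 0 onward. It fails at position 2, so G (start → X X start) is false.
Positions where start holds: 0, 1, 2, 3, 6.
Check X X start at each: 0→ok, 1→ok, 2→fails, 3→fails, 6→fails.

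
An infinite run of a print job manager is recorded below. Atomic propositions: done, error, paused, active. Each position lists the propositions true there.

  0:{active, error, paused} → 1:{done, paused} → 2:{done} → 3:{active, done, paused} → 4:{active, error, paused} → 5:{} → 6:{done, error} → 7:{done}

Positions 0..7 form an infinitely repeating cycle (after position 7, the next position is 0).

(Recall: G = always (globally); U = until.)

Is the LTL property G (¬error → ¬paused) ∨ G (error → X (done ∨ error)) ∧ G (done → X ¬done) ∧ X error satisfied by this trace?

¬error → ¬paused must hold at every position from 0 onward. It fails at position 1, so G (¬error → ¬paused) is false.
Positions where ¬error holds: 1, 2, 3, 5, 7.
Check ¬paused at each: 1→fails, 2→ok, 3→fails, 5→ok, 7→ok.
At position 0: G (¬error → ¬paused) is false; G (error → X (done ∨ error)) ∧ G (done → X ¬done) ∧ X error is false; so G (¬error → ¬paused) ∨ G (error → X (done ∨ error)) ∧ G (done → X ¬done) ∧ X error is false.

No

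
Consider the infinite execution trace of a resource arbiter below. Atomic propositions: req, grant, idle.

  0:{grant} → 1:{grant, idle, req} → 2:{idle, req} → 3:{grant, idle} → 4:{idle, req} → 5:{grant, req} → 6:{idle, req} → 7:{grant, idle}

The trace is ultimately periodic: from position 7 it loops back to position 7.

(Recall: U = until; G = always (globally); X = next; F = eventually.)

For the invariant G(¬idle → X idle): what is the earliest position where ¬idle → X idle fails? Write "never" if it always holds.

never

¬idle → X idle holds at every position 0..7, and those are all the positions the trace ever visits, so the invariant G(¬idle → X idle) is never violated.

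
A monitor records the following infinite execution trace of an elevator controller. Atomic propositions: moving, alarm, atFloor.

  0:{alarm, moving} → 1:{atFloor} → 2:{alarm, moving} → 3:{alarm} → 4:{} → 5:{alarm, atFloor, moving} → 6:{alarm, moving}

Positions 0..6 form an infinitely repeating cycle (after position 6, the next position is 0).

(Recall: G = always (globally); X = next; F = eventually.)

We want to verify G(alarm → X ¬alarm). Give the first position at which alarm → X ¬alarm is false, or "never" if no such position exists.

Check alarm → X ¬alarm at each position in order: 0 ✓, 1 ✓.
At position 2 the labels are {alarm, moving} and the next position 3 has {alarm}, so alarm → X ¬alarm is false there. This is the first violation.

2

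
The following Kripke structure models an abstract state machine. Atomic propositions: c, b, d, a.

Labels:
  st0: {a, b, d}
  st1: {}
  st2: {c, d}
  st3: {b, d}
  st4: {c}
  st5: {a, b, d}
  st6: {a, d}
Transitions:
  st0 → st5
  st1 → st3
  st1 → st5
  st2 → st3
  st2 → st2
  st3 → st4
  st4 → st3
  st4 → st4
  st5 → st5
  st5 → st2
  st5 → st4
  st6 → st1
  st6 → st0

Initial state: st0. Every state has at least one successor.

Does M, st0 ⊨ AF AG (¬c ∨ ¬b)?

States satisfying AG (¬c ∨ ¬b): {st0, st1, st2, st3, st4, st5, st6}.
States satisfying AF AG (¬c ∨ ¬b): {st0, st1, st2, st3, st4, st5, st6}.
st0 ∈ Sat(AF AG (¬c ∨ ¬b)).

Holds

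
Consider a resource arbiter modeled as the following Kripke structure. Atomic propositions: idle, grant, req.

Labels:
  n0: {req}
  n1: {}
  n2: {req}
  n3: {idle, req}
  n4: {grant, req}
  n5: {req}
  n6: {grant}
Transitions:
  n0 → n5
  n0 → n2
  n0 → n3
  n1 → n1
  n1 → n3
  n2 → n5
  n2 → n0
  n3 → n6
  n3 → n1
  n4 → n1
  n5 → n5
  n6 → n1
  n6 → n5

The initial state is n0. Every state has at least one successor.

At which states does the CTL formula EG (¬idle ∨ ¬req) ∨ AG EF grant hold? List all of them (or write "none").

{n0, n1, n2, n4, n5, n6}

States satisfying ¬idle ∨ ¬req: {n0, n1, n2, n4, n5, n6}.
States satisfying EG (¬idle ∨ ¬req): {n0, n1, n2, n4, n5, n6}.
States satisfying EF grant: {n0, n1, n2, n3, n4, n6}.
States satisfying AG EF grant: ∅.
States satisfying EG (¬idle ∨ ¬req) ∨ AG EF grant: {n0, n1, n2, n4, n5, n6}.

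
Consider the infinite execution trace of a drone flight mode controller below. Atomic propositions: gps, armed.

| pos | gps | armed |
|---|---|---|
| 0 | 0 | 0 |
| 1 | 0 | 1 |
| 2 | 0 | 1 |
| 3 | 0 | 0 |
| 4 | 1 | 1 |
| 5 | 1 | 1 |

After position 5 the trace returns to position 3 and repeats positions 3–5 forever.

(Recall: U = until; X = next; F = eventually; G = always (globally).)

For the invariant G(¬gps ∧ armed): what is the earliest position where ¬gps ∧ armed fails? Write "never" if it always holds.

0

At position 0 the labels are {}, so ¬gps ∧ armed is false there. This is the first violation.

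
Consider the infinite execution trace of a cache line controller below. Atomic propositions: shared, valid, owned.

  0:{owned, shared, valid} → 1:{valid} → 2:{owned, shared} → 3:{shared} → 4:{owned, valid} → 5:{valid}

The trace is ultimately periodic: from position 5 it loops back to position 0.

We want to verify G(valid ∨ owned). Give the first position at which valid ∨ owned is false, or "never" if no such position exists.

3

Check valid ∨ owned at each position in order: 0 ✓, 1 ✓, 2 ✓.
At position 3 the labels are {shared}, so valid ∨ owned is false there. This is the first violation.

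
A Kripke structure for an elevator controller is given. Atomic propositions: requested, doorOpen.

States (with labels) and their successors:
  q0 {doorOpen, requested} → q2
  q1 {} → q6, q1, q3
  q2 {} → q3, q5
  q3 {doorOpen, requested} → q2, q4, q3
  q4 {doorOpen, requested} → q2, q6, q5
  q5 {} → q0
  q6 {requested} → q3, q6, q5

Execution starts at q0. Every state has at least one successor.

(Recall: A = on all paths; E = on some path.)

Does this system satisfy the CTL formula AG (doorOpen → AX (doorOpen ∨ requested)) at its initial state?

Violated

States satisfying doorOpen → AX (doorOpen ∨ requested): {q1, q2, q5, q6}.
States satisfying AG (doorOpen → AX (doorOpen ∨ requested)): ∅.
q0 is reachable from q0 and violates doorOpen → AX (doorOpen ∨ requested), so AG fails at q0.
q0 ∉ Sat(AG (doorOpen → AX (doorOpen ∨ requested))).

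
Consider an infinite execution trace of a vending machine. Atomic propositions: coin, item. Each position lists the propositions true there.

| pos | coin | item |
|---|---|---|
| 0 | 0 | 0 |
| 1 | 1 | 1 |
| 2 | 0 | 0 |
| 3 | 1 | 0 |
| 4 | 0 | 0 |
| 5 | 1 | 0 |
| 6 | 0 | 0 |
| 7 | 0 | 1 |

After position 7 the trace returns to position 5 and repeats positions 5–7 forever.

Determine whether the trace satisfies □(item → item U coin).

item → item U coin holds at every position 0..7, and those are all positions ever visited, so □(item → item U coin) holds.
Positions where item holds: 1, 7.
Check item U coin at each: 1→ok, 7→ok.

Satisfied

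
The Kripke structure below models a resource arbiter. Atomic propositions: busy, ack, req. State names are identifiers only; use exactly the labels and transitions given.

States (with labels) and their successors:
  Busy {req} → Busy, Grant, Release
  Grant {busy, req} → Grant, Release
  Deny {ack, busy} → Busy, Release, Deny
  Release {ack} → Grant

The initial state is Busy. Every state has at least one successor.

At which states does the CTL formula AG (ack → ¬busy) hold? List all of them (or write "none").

States satisfying ack → ¬busy: {Busy, Grant, Release}.
States satisfying AG (ack → ¬busy): {Busy, Grant, Release}.

{Busy, Grant, Release}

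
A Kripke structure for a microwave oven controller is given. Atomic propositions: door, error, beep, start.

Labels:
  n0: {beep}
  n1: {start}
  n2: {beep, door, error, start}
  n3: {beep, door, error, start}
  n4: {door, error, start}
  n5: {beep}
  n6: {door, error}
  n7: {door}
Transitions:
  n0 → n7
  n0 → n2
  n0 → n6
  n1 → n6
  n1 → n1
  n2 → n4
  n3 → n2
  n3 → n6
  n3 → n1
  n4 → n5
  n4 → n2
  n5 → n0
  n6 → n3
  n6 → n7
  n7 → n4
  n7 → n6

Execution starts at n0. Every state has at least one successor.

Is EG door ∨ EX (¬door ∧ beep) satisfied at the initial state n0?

Violated

States satisfying door: {n2, n3, n4, n6, n7}.
States satisfying EG door: {n2, n3, n4, n6, n7}.
States satisfying ¬door ∧ beep: {n0, n5}.
States satisfying EX (¬door ∧ beep): {n4, n5}.
States satisfying EG door ∨ EX (¬door ∧ beep): {n2, n3, n4, n5, n6, n7}.
n0 ∉ Sat(EG door ∨ EX (¬door ∧ beep)).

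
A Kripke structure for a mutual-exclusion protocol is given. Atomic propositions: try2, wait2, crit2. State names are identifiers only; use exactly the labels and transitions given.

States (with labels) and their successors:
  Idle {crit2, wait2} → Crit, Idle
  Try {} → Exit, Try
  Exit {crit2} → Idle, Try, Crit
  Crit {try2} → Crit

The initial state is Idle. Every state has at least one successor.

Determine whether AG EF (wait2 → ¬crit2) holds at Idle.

States satisfying EF (wait2 → ¬crit2): {Idle, Try, Exit, Crit}.
States satisfying AG EF (wait2 → ¬crit2): {Idle, Try, Exit, Crit}.
Every state reachable from Idle satisfies EF (wait2 → ¬crit2).
Idle ∈ Sat(AG EF (wait2 → ¬crit2)).

Yes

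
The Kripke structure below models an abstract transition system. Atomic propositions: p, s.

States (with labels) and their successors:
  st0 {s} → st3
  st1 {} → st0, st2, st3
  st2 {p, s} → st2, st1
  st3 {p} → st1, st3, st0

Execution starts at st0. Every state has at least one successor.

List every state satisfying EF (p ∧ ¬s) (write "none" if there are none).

States satisfying p ∧ ¬s: {st3}.
States satisfying EF (p ∧ ¬s): {st0, st1, st2, st3}.

{st0, st1, st2, st3}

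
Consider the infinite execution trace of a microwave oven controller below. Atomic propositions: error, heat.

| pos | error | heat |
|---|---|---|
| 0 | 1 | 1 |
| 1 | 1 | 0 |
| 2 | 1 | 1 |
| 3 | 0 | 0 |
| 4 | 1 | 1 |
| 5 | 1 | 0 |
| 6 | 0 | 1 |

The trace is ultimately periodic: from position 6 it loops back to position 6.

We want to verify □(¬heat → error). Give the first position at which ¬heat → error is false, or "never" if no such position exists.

Check ¬heat → error at each position in order: 0 ✓, 1 ✓, 2 ✓.
At position 3 the labels are {}, so ¬heat → error is false there. This is the first violation.

3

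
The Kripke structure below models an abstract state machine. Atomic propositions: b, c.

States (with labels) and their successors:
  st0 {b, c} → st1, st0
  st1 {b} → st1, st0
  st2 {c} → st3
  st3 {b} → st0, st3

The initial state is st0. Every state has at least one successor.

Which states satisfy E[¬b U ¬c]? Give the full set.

{st1, st2, st3}

States satisfying ¬b: {st2}.
States satisfying ¬c: {st1, st3}.
States satisfying E[¬b U ¬c]: {st1, st2, st3}.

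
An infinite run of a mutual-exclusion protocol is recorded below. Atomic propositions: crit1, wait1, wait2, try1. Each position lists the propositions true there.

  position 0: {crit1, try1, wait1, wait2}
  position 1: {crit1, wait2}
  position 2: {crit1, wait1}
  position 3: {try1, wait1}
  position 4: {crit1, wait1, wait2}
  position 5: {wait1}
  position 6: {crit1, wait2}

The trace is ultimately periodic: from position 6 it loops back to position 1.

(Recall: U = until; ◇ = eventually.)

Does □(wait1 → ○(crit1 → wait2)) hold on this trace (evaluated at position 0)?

wait1 → ○(crit1 → wait2) holds at every position 0..6, and those are all positions ever visited, so □(wait1 → ○(crit1 → wait2)) holds.
Positions where wait1 holds: 0, 2, 3, 4, 5.
Check ○(crit1 → wait2) at each: 0→ok, 2→ok, 3→ok, 4→ok, 5→ok.

Holds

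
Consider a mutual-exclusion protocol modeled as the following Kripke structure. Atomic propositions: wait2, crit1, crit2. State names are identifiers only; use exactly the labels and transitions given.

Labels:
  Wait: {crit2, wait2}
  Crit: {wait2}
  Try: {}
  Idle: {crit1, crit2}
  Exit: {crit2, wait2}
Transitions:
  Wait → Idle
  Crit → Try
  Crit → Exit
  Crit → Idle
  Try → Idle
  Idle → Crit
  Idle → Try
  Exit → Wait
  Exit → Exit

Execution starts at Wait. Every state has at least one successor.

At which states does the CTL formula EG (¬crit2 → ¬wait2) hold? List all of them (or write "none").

{Wait, Try, Idle, Exit}

States satisfying ¬crit2 → ¬wait2: {Wait, Try, Idle, Exit}.
States satisfying EG (¬crit2 → ¬wait2): {Wait, Try, Idle, Exit}.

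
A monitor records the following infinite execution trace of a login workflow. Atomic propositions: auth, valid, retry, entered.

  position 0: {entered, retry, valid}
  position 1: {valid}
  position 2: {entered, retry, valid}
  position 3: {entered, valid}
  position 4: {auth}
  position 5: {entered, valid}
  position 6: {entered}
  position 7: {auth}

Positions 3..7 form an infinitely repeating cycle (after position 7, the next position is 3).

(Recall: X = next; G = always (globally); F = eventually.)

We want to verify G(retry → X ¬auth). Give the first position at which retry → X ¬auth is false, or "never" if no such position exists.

never

retry → X ¬auth holds at every position 0..7, and those are all the positions the trace ever visits, so the invariant G(retry → X ¬auth) is never violated.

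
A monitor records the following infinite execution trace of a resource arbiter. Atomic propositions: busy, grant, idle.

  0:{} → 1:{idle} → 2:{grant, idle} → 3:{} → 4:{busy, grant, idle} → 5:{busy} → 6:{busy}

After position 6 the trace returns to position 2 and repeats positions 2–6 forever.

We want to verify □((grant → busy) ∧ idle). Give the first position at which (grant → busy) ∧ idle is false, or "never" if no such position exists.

0

At position 0 the labels are {}, so (grant → busy) ∧ idle is false there. This is the first violation.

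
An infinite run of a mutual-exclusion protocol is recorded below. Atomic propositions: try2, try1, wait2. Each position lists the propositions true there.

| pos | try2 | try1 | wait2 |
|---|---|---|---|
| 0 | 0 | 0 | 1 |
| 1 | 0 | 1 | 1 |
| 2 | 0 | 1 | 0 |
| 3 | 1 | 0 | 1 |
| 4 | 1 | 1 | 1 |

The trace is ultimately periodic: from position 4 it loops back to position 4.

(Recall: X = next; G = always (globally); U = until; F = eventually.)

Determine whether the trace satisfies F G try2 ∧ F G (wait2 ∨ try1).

G try2 holds at position 3, which is reachable from 0, so F G try2 holds.
G (wait2 ∨ try1) holds at position 0, which is reachable from 0, so F G (wait2 ∨ try1) holds.
At position 0: F G try2 is true; F G (wait2 ∨ try1) is true; so F G try2 ∧ F G (wait2 ∨ try1) is true.

Yes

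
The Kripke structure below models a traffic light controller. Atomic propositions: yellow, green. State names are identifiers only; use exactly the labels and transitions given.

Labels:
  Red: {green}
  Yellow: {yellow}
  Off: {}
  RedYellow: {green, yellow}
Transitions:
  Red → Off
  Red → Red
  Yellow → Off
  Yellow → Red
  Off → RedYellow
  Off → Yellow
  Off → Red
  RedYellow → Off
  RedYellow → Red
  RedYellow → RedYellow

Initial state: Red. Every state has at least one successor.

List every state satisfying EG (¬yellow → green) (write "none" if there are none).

{Red, Yellow, RedYellow}

States satisfying ¬yellow → green: {Red, Yellow, RedYellow}.
States satisfying EG (¬yellow → green): {Red, Yellow, RedYellow}.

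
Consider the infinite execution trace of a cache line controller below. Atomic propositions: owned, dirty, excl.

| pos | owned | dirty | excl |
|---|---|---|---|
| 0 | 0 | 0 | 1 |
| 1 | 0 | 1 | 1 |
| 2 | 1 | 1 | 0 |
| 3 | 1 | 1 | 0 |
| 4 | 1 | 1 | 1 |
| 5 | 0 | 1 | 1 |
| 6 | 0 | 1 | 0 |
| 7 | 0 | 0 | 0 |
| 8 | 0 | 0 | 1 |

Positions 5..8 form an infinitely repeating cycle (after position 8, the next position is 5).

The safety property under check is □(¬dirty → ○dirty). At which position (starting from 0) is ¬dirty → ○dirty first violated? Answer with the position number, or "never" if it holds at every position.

7

Check ¬dirty → ○dirty at each position in order: 0 ✓, 1 ✓, 2 ✓, 3 ✓, 4 ✓, 5 ✓, 6 ✓.
At position 7 the labels are {} and the next position 8 has {excl}, so ¬dirty → ○dirty is false there. This is the first violation.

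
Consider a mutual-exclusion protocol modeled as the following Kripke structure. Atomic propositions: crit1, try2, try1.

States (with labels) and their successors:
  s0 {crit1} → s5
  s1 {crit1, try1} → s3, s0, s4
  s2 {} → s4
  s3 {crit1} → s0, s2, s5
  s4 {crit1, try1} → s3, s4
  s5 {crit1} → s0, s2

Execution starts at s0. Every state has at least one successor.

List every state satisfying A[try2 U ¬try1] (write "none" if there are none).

States satisfying try2: ∅.
States satisfying ¬try1: {s0, s2, s3, s5}.
States satisfying A[try2 U ¬try1]: {s0, s2, s3, s5}.

{s0, s2, s3, s5}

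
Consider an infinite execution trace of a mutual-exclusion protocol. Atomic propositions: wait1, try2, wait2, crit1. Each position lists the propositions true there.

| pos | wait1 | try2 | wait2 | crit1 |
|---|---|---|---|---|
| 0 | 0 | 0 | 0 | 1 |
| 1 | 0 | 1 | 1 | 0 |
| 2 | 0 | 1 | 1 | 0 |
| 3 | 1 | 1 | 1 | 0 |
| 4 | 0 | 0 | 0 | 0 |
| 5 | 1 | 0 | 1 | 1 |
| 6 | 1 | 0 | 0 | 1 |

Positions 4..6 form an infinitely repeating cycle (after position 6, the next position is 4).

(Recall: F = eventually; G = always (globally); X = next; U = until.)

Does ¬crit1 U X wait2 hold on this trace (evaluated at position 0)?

Walking from position 0: X wait2 first holds at position 0, and ¬crit1 holds at every earlier position along the way, so ¬crit1 U X wait2 holds.

Yes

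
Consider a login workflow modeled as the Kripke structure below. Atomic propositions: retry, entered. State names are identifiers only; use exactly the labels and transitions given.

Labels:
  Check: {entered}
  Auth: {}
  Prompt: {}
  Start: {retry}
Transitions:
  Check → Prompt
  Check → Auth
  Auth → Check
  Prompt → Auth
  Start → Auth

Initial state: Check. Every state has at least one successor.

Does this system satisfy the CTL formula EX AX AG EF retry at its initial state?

States satisfying AX AG EF retry: ∅.
States satisfying EX AX AG EF retry: ∅.
No suitable path/successor from Check witnesses the formula.
Check ∉ Sat(EX AX AG EF retry).

No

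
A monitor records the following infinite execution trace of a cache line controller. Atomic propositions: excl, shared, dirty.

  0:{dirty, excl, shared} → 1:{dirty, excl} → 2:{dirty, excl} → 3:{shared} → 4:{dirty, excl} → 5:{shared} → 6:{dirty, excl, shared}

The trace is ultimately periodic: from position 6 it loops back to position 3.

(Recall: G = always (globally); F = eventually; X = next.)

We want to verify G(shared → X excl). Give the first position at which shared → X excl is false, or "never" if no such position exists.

6

Check shared → X excl at each position in order: 0 ✓, 1 ✓, 2 ✓, 3 ✓, 4 ✓, 5 ✓.
At position 6 the labels are {dirty, excl, shared} and the next position 3 has {shared}, so shared → X excl is false there. This is the first violation.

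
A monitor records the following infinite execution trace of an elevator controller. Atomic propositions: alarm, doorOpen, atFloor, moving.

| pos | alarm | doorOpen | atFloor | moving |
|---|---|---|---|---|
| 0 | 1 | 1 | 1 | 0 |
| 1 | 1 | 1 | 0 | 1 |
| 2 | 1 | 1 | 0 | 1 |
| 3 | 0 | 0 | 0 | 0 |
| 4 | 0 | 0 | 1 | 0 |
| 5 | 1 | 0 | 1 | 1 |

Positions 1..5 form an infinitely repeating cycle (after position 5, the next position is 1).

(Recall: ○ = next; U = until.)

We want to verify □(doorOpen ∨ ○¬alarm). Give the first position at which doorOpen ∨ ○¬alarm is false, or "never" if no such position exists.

Check doorOpen ∨ ○¬alarm at each position in order: 0 ✓, 1 ✓, 2 ✓, 3 ✓.
At position 4 the labels are {atFloor} and the next position 5 has {alarm, atFloor, moving}, so doorOpen ∨ ○¬alarm is false there. This is the first violation.

4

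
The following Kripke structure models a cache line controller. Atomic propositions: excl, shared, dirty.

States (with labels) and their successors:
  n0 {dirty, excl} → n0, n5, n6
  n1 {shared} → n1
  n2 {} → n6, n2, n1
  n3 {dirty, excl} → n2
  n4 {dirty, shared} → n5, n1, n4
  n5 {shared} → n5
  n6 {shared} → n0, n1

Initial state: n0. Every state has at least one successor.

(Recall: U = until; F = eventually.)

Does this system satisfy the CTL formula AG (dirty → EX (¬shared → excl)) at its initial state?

Yes

States satisfying dirty → EX (¬shared → excl): {n0, n1, n2, n4, n5, n6}.
States satisfying AG (dirty → EX (¬shared → excl)): {n0, n1, n2, n4, n5, n6}.
Every state reachable from n0 satisfies dirty → EX (¬shared → excl).
n0 ∈ Sat(AG (dirty → EX (¬shared → excl))).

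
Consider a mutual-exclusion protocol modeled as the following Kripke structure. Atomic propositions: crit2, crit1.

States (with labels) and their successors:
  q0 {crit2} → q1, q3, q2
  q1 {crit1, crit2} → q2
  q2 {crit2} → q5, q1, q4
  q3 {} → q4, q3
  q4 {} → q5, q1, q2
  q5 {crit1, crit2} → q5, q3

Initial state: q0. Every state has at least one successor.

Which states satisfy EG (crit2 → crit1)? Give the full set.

States satisfying crit2 → crit1: {q1, q3, q4, q5}.
States satisfying EG (crit2 → crit1): {q3, q4, q5}.

{q3, q4, q5}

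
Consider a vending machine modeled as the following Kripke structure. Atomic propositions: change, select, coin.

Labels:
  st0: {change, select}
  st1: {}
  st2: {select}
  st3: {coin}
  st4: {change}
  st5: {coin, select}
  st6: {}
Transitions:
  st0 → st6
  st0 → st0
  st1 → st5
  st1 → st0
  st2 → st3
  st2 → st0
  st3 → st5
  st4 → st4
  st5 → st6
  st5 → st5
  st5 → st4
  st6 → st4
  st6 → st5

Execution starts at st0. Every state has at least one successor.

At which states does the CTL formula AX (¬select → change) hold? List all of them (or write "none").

States satisfying ¬select → change: {st0, st2, st4, st5}.
States satisfying AX (¬select → change): {st1, st3, st4, st6}.

{st1, st3, st4, st6}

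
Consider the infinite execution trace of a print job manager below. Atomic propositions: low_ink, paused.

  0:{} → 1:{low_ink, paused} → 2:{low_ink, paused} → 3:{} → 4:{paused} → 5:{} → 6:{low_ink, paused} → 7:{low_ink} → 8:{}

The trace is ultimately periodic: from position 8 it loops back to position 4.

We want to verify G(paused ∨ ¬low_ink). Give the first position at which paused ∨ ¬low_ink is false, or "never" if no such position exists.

7

Check paused ∨ ¬low_ink at each position in order: 0 ✓, 1 ✓, 2 ✓, 3 ✓, 4 ✓, 5 ✓, 6 ✓.
At position 7 the labels are {low_ink}, so paused ∨ ¬low_ink is false there. This is the first violation.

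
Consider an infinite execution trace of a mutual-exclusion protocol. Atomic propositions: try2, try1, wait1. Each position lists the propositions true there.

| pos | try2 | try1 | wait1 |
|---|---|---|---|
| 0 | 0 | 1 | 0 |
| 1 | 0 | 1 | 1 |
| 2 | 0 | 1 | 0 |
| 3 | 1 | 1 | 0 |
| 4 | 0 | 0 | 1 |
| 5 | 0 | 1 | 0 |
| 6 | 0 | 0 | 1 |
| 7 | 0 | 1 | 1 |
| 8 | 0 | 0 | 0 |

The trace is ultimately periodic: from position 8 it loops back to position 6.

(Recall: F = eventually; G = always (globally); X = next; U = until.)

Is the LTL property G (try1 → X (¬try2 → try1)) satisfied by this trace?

Does not hold

try1 → X (¬try2 → try1) must hold at every position from 0 onward. It fails at position 3, so G (try1 → X (¬try2 → try1)) is false.
Positions where try1 holds: 0, 1, 2, 3, 5, 7.
Check X (¬try2 → try1) at each: 0→ok, 1→ok, 2→ok, 3→fails, 5→fails, 7→fails.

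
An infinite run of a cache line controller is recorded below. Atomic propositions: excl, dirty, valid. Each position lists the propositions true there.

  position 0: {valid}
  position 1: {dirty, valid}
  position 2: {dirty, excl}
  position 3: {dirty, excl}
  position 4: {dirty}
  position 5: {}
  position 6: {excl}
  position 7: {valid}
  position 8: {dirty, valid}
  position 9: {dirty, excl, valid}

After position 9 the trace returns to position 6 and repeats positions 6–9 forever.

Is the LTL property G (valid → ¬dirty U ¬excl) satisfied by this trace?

valid → ¬dirty U ¬excl must hold at every position from 0 onward. It fails at position 9, so G (valid → ¬dirty U ¬excl) is false.
Positions where valid holds: 0, 1, 7, 8, 9.
Check ¬dirty U ¬excl at each: 0→ok, 1→ok, 7→ok, 8→ok, 9→fails.

Violated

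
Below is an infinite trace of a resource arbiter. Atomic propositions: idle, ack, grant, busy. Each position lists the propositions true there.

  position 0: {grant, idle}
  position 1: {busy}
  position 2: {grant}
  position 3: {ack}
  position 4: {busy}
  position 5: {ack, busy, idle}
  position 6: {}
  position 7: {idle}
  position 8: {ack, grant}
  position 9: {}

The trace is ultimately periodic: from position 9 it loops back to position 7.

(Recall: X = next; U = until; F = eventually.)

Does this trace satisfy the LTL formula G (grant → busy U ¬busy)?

Holds

grant → busy U ¬busy holds at every position 0..9, and those are all positions ever visited, so G (grant → busy U ¬busy) holds.
Positions where grant holds: 0, 2, 8.
Check busy U ¬busy at each: 0→ok, 2→ok, 8→ok.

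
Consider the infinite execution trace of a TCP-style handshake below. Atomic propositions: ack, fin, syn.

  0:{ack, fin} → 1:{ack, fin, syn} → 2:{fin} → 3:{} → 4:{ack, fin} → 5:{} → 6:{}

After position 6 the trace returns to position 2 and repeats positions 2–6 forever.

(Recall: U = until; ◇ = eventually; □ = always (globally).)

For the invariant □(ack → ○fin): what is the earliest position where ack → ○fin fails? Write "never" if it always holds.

Check ack → ○fin at each position in order: 0 ✓, 1 ✓, 2 ✓, 3 ✓.
At position 4 the labels are {ack, fin} and the next position 5 has {}, so ack → ○fin is false there. This is the first violation.

4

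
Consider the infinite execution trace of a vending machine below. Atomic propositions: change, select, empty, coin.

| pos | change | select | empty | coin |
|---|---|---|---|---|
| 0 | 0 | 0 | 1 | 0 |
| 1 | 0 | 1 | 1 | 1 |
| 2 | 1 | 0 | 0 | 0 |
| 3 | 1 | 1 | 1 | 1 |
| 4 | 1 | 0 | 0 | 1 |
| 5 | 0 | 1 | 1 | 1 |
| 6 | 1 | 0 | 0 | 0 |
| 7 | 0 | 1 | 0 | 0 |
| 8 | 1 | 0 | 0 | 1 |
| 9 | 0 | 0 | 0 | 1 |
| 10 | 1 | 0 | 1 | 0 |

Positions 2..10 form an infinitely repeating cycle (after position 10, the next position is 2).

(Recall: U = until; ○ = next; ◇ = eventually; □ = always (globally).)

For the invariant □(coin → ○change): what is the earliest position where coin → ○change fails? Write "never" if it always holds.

4

Check coin → ○change at each position in order: 0 ✓, 1 ✓, 2 ✓, 3 ✓.
At position 4 the labels are {change, coin} and the next position 5 has {coin, empty, select}, so coin → ○change is false there. This is the first violation.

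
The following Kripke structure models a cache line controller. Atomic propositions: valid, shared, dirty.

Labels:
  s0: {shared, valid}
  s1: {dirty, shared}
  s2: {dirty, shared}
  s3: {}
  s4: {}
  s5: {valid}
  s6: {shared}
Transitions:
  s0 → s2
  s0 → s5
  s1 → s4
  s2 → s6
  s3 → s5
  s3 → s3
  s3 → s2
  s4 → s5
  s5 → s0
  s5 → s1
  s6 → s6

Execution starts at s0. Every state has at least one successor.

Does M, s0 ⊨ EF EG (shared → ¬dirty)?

Satisfied

States satisfying EG (shared → ¬dirty): {s0, s3, s4, s5, s6}.
States satisfying EF EG (shared → ¬dirty): {s0, s1, s2, s3, s4, s5, s6}.
Some path from s0 reaches a state where EG (shared → ¬dirty) holds.
s0 ∈ Sat(EF EG (shared → ¬dirty)).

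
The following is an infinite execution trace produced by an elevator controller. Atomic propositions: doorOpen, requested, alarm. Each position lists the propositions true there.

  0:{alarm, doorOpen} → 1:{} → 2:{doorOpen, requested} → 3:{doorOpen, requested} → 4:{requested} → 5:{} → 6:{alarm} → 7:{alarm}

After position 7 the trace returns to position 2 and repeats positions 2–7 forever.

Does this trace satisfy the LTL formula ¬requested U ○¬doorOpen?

Yes

Walking from position 0: ○¬doorOpen first holds at position 0, and ¬requested holds at every earlier position along the way, so ¬requested U ○¬doorOpen holds.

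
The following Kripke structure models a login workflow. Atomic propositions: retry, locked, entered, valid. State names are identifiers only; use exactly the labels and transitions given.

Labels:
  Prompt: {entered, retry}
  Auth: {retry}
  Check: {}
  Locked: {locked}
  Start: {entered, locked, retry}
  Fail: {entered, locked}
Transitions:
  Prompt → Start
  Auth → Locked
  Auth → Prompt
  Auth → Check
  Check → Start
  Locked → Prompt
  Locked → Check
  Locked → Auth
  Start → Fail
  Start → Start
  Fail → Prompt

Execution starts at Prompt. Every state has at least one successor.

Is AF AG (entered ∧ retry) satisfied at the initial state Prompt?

States satisfying AG (entered ∧ retry): ∅.
States satisfying AF AG (entered ∧ retry): ∅.
There is a path from Prompt along which AG (entered ∧ retry) never holds.
Prompt ∉ Sat(AF AG (entered ∧ retry)).

No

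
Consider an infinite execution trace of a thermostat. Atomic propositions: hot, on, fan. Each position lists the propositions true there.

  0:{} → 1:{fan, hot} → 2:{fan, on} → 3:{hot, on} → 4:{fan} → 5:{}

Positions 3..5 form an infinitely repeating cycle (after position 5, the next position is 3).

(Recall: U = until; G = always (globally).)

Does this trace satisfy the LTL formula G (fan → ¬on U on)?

fan → ¬on U on holds at every position 0..5, and those are all positions ever visited, so G (fan → ¬on U on) holds.
Positions where fan holds: 1, 2, 4.
Check ¬on U on at each: 1→ok, 2→ok, 4→ok.

Satisfied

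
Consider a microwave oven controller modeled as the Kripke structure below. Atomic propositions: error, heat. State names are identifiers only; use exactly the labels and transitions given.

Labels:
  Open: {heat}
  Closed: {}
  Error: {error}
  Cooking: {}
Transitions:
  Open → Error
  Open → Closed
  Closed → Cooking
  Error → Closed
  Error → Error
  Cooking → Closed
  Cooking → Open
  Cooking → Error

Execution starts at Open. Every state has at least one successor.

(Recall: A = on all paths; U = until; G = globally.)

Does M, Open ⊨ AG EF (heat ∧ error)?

States satisfying EF (heat ∧ error): ∅.
States satisfying AG EF (heat ∧ error): ∅.
Closed is reachable from Open and violates EF (heat ∧ error), so AG fails at Open.
Open ∉ Sat(AG EF (heat ∧ error)).

No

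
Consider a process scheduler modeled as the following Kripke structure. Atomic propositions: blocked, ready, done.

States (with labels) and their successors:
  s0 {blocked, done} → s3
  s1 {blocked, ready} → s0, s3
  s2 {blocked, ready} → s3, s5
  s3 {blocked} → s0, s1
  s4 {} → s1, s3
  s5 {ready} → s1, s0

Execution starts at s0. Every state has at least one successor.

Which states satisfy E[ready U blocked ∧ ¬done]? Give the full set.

States satisfying ready: {s1, s2, s5}.
States satisfying blocked ∧ ¬done: {s1, s2, s3}.
States satisfying E[ready U blocked ∧ ¬done]: {s1, s2, s3, s5}.

{s1, s2, s3, s5}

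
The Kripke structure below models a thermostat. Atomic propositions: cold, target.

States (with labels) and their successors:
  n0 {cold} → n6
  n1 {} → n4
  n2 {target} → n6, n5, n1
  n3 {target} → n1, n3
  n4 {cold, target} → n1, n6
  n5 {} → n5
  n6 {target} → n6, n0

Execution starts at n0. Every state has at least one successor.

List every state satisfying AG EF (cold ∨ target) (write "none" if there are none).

{n0, n1, n3, n4, n6}

States satisfying EF (cold ∨ target): {n0, n1, n2, n3, n4, n6}.
States satisfying AG EF (cold ∨ target): {n0, n1, n3, n4, n6}.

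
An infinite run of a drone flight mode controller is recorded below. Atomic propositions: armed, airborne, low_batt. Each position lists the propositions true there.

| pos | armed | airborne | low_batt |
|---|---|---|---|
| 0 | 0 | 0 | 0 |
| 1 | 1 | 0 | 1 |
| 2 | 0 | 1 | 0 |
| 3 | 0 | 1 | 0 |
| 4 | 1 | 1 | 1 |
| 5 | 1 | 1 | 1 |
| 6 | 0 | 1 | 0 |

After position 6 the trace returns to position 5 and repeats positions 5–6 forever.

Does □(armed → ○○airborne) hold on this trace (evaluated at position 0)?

armed → ○○airborne holds at every position 0..6, and those are all positions ever visited, so □(armed → ○○airborne) holds.
Positions where armed holds: 1, 4, 5.
Check ○○airborne at each: 1→ok, 4→ok, 5→ok.

Holds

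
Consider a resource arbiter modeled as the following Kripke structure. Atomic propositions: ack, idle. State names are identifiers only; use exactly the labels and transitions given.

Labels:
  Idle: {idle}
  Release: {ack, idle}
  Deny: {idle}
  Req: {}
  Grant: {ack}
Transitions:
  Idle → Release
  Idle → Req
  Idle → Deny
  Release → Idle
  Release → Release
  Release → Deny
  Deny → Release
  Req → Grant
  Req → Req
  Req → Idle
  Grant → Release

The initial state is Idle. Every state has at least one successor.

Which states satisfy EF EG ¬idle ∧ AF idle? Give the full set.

States satisfying EG ¬idle: {Req}.
States satisfying EF EG ¬idle: {Idle, Release, Deny, Req, Grant}.
States satisfying idle: {Idle, Release, Deny}.
States satisfying AF idle: {Idle, Release, Deny, Grant}.
States satisfying EF EG ¬idle ∧ AF idle: {Idle, Release, Deny, Grant}.

{Idle, Release, Deny, Grant}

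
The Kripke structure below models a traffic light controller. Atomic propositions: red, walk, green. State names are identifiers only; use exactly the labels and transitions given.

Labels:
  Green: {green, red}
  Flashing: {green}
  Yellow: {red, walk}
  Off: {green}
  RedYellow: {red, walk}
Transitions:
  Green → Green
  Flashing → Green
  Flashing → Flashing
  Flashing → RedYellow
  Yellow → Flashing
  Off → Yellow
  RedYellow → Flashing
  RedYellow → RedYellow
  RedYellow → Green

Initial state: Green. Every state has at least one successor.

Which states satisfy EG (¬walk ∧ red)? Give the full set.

States satisfying ¬walk ∧ red: {Green}.
States satisfying EG (¬walk ∧ red): {Green}.

{Green}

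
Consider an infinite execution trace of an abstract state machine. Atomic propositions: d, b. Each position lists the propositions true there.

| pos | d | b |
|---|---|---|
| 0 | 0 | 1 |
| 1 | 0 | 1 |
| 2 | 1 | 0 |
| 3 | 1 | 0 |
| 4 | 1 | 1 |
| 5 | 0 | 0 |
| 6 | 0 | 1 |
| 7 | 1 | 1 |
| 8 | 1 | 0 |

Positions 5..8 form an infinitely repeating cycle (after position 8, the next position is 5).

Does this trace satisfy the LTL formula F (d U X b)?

Holds

d U X b holds at position 0, which is reachable from 0, so F (d U X b) holds.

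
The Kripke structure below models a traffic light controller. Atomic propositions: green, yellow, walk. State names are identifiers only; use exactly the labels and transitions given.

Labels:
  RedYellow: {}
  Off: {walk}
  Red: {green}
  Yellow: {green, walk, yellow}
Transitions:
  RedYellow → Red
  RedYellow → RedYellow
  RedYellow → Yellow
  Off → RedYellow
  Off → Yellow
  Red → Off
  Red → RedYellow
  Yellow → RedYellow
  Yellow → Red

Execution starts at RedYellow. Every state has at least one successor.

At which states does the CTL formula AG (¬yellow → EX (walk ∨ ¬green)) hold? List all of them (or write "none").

States satisfying ¬yellow → EX (walk ∨ ¬green): {RedYellow, Off, Red, Yellow}.
States satisfying AG (¬yellow → EX (walk ∨ ¬green)): {RedYellow, Off, Red, Yellow}.

{RedYellow, Off, Red, Yellow}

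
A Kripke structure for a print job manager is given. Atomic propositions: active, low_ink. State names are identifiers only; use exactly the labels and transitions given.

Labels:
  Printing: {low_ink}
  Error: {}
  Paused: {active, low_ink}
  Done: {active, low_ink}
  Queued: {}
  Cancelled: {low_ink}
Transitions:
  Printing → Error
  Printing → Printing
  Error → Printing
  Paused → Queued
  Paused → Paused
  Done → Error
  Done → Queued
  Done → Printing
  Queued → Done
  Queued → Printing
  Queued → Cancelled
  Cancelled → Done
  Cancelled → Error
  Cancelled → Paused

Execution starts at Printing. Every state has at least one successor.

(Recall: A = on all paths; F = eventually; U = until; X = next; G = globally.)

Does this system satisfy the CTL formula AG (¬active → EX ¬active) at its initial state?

Holds

States satisfying ¬active → EX ¬active: {Printing, Error, Paused, Done, Queued, Cancelled}.
States satisfying AG (¬active → EX ¬active): {Printing, Error, Paused, Done, Queued, Cancelled}.
Every state reachable from Printing satisfies ¬active → EX ¬active.
Printing ∈ Sat(AG (¬active → EX ¬active)).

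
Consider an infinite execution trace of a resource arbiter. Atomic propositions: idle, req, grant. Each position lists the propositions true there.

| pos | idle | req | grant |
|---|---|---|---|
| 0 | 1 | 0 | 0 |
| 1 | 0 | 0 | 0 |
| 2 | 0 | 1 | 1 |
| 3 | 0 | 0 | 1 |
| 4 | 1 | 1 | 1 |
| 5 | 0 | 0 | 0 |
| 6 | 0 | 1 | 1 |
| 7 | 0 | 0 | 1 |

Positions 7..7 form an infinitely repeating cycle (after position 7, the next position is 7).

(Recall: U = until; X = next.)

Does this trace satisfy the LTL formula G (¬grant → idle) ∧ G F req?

Does not hold

¬grant → idle must hold at every position from 0 onward. It fails at position 1, so G (¬grant → idle) is false.
Positions where ¬grant holds: 0, 1, 5.
Check idle at each: 0→ok, 1→fails, 5→fails.
F req must hold at every position from 0 onward. It fails at position 7, so G F req is false.
At position 0: G (¬grant → idle) is false; G F req is false; so G (¬grant → idle) ∧ G F req is false.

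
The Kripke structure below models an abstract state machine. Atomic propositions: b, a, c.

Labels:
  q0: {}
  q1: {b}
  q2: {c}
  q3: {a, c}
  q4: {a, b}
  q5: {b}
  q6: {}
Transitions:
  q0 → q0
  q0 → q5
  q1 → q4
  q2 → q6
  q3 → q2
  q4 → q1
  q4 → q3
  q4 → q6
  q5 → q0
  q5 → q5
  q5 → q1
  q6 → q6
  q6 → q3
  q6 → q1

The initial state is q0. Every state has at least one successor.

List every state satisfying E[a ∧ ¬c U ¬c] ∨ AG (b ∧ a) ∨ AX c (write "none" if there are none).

States satisfying a ∧ ¬c: {q4}.
States satisfying ¬c: {q0, q1, q4, q5, q6}.
States satisfying E[a ∧ ¬c U ¬c]: {q0, q1, q4, q5, q6}.
States satisfying b ∧ a: {q4}.
States satisfying AG (b ∧ a): ∅.
States satisfying c: {q2, q3}.
States satisfying AX c: {q3}.
States satisfying AG (b ∧ a) ∨ AX c: {q3}.
States satisfying E[a ∧ ¬c U ¬c] ∨ AG (b ∧ a) ∨ AX c: {q0, q1, q3, q4, q5, q6}.

{q0, q1, q3, q4, q5, q6}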